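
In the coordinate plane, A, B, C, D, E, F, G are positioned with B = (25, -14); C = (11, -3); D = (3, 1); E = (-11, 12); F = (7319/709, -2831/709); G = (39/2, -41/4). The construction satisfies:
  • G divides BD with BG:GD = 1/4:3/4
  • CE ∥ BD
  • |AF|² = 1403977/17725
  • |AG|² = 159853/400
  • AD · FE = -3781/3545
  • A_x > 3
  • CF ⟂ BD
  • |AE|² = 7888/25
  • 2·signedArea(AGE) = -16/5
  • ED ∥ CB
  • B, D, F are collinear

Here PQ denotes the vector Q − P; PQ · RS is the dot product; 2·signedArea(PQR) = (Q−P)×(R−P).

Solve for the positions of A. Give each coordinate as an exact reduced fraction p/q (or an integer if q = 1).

1. A_x = 17/5  [AD · FE = -3781/3545 ∩ 2·signedArea(AGE) = -16/5]
2. A_y = 8/5  [AD · FE = -3781/3545 ∩ 2·signedArea(AGE) = -16/5]
   → A = (17/5, 8/5)

A = (17/5, 8/5)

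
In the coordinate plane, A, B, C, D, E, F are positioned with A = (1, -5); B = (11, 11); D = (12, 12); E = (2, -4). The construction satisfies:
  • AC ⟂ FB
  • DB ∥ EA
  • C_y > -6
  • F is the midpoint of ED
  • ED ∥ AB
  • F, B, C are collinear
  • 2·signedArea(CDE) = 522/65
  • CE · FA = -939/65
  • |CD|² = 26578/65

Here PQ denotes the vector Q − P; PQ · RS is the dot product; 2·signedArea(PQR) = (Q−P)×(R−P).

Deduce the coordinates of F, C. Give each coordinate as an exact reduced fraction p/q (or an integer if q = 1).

C = (107/65, -349/65)
F = (7, 4)

1. F_x = 7  [F is the midpoint of ED]
2. F_y = 4  [F is the midpoint of ED]
   → F = (7, 4)
3. C_x = 107/65  [F, B, C are collinear ∩ AC ⟂ FB]
4. C_y = -349/65  [F, B, C are collinear ∩ AC ⟂ FB]
   → C = (107/65, -349/65)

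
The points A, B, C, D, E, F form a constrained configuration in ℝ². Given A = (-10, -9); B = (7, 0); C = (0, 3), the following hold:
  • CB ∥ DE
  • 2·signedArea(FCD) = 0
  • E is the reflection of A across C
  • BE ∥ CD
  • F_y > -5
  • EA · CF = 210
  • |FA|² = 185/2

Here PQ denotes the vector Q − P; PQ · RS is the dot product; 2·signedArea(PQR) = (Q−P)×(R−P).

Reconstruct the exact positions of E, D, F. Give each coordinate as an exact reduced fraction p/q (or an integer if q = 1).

D = (3, 18)
E = (10, 15)
F = (-3/2, -9/2)

1. E_x = 10  [E is the reflection of A across C]
2. E_y = 15  [E is the reflection of A across C]
   → E = (10, 15)
3. D_x = 3  [CB ∥ DE ∩ BE ∥ CD]
4. D_y = 18  [CB ∥ DE ∩ BE ∥ CD]
   → D = (3, 18)
5. F_x = -3/2  [2·signedArea(FCD) = 0 ∩ EA · CF = 210]
6. F_y = -9/2  [2·signedArea(FCD) = 0 ∩ EA · CF = 210]
   → F = (-3/2, -9/2)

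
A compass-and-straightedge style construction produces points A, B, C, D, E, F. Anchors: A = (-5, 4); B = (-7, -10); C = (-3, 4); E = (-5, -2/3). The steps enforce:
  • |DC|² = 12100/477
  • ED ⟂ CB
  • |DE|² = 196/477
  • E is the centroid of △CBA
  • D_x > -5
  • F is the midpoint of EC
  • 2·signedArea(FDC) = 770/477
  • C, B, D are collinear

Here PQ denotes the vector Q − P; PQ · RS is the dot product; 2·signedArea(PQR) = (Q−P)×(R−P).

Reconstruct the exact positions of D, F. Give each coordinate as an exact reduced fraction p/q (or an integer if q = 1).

D = (-697/159, -134/159)
F = (-4, 5/3)

1. D_x = -697/159  [C, B, D are collinear ∩ ED ⟂ CB]
2. D_y = -134/159  [C, B, D are collinear ∩ ED ⟂ CB]
   → D = (-697/159, -134/159)
3. F_x = -4  [F is the midpoint of EC]
4. F_y = 5/3  [F is the midpoint of EC]
   → F = (-4, 5/3)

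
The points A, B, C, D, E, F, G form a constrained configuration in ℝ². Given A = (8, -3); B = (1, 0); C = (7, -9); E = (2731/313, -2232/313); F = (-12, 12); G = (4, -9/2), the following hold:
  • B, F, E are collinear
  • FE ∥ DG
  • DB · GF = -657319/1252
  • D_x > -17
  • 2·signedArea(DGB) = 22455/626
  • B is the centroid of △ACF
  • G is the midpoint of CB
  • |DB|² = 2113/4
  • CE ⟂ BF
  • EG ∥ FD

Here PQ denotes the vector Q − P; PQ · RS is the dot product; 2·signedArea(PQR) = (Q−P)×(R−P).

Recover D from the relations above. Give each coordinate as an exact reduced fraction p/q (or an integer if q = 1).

1. D_x = -5235/313  [FE ∥ DG ∩ EG ∥ FD]
2. D_y = 9159/626  [FE ∥ DG ∩ EG ∥ FD]
   → D = (-5235/313, 9159/626)

D = (-5235/313, 9159/626)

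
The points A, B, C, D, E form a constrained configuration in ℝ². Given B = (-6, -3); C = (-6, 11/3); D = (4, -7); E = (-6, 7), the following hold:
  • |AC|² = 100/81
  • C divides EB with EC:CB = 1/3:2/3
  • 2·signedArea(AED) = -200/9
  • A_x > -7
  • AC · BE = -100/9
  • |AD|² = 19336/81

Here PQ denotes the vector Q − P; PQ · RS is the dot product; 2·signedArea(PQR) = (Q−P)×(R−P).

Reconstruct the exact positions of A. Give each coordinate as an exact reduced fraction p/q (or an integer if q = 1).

1. A_x = -6  [AC · BE = -100/9 ∩ 2·signedArea(AED) = -200/9]
2. A_y = 43/9  [AC · BE = -100/9 ∩ 2·signedArea(AED) = -200/9]
   → A = (-6, 43/9)

A = (-6, 43/9)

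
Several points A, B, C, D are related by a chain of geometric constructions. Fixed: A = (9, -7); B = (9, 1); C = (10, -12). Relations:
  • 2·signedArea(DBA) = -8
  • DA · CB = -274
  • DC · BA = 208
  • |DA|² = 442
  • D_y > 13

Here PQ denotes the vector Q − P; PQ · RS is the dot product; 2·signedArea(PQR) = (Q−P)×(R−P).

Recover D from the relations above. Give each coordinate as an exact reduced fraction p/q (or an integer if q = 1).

1. D_x = 8  [DC · BA = 208 ∩ 2·signedArea(DBA) = -8]
2. D_y = 14  [DC · BA = 208 ∩ 2·signedArea(DBA) = -8]
   → D = (8, 14)

D = (8, 14)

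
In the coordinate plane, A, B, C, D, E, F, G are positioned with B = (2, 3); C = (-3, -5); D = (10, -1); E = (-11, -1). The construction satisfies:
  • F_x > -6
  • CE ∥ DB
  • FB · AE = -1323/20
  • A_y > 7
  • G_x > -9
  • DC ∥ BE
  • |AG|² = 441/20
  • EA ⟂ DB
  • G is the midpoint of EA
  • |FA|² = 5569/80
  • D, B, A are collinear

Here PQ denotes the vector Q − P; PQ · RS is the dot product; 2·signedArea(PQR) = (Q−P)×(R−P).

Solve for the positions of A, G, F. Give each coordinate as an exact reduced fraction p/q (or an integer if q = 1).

A = (-34/5, 37/5)
F = (-119/20, -9/10)
G = (-89/10, 16/5)

1. A_x = -34/5  [D, B, A are collinear ∩ EA ⟂ DB]
2. A_y = 37/5  [D, B, A are collinear ∩ EA ⟂ DB]
   → A = (-34/5, 37/5)
3. G_x = -89/10  [G is the midpoint of EA]
4. G_y = 16/5  [G is the midpoint of EA]
   → G = (-89/10, 16/5)
5. F_x = -119/20  [line 21/5·x + 42/5·y + 651/20 = 0 ∩ |FA|² = 5569/80]
6. F_y = -9/10  [line 21/5·x + 42/5·y + 651/20 = 0 ∩ |FA|² = 5569/80]
   → F = (-119/20, -9/10)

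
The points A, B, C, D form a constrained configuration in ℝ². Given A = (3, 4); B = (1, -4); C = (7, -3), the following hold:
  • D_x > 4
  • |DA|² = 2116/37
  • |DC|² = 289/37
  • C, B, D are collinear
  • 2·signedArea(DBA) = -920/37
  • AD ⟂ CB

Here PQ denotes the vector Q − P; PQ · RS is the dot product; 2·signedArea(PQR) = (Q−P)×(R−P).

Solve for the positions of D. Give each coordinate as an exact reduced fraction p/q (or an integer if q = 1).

D = (157/37, -128/37)

1. D_x = 157/37  [C, B, D are collinear ∩ AD ⟂ CB]
2. D_y = -128/37  [C, B, D are collinear ∩ AD ⟂ CB]
   → D = (157/37, -128/37)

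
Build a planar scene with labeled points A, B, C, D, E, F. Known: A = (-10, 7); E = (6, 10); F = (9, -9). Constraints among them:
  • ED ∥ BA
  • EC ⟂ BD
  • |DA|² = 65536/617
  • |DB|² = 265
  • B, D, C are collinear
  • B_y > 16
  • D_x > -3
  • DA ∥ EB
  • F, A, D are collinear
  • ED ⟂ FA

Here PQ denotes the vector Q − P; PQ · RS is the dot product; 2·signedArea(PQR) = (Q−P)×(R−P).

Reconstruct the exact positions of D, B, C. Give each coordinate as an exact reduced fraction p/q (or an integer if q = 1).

B = (-1162/617, 10266/617)
C = (-199429994/100882585, 1020364282/100882585)
D = (-1306/617, 223/617)

1. D_x = -1306/617  [F, A, D are collinear ∩ ED ⟂ FA]
2. D_y = 223/617  [F, A, D are collinear ∩ ED ⟂ FA]
   → D = (-1306/617, 223/617)
3. B_x = -1162/617  [ED ∥ BA ∩ DA ∥ EB]
4. B_y = 10266/617  [ED ∥ BA ∩ DA ∥ EB]
   → B = (-1162/617, 10266/617)
5. C_x = -199429994/100882585  [B, D, C are collinear ∩ EC ⟂ BD]
6. C_y = 1020364282/100882585  [B, D, C are collinear ∩ EC ⟂ BD]
   → C = (-199429994/100882585, 1020364282/100882585)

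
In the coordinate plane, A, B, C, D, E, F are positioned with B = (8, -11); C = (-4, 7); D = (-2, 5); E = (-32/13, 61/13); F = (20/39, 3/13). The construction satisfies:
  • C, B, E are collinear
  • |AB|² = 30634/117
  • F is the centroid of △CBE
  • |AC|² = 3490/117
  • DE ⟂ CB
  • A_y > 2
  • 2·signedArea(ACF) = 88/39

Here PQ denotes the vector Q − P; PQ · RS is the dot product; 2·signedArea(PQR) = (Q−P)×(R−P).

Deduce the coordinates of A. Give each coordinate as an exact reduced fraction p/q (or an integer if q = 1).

A = (-29/39, 34/13)

1. A_x = -29/39  [line 88/13·x + 176/39·y + -88/13 = 0 ∩ |AB|² = 30634/117]
2. A_y = 34/13  [line 88/13·x + 176/39·y + -88/13 = 0 ∩ |AB|² = 30634/117]
   → A = (-29/39, 34/13)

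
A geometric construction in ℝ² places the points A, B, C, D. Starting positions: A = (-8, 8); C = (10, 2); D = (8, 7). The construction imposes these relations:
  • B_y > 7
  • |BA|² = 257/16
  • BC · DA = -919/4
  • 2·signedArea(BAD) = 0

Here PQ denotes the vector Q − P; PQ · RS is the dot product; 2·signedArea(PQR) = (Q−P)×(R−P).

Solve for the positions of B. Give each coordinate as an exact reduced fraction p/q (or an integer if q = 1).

B = (-4, 31/4)

1. B_x = -4  [2·signedArea(BAD) = 0 ∩ BC · DA = -919/4]
2. B_y = 31/4  [2·signedArea(BAD) = 0 ∩ BC · DA = -919/4]
   → B = (-4, 31/4)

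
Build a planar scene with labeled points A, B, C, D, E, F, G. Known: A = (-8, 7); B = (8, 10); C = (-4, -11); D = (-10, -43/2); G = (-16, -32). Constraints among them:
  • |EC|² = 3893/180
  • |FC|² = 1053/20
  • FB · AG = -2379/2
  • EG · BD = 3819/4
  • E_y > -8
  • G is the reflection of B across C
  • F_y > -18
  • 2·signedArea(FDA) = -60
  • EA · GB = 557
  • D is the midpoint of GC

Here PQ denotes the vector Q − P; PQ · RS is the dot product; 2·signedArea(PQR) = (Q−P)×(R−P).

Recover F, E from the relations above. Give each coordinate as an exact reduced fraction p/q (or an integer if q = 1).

E = (-98/15, -71/10)
F = (-38/5, -173/10)

1. F_x = -38/5  [2·signedArea(FDA) = -60 ∩ FB · AG = -2379/2]
2. F_y = -173/10  [2·signedArea(FDA) = -60 ∩ FB · AG = -2379/2]
   → F = (-38/5, -173/10)
3. E_x = -98/15  [line -24·x + -42·y + -455 = 0 ∩ |EC|² = 3893/180]
4. E_y = -71/10  [line -24·x + -42·y + -455 = 0 ∩ |EC|² = 3893/180]
   → E = (-98/15, -71/10)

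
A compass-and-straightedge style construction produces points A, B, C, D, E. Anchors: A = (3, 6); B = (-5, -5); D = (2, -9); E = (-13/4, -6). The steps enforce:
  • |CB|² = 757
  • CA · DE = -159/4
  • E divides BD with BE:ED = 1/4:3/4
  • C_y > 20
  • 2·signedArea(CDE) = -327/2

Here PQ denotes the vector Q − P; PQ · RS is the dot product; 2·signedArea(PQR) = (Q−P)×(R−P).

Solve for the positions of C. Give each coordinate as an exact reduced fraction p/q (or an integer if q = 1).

C = (4, 21)

1. C_x = 4  [2·signedArea(CDE) = -327/2 ∩ CA · DE = -159/4]
2. C_y = 21  [2·signedArea(CDE) = -327/2 ∩ CA · DE = -159/4]
   → C = (4, 21)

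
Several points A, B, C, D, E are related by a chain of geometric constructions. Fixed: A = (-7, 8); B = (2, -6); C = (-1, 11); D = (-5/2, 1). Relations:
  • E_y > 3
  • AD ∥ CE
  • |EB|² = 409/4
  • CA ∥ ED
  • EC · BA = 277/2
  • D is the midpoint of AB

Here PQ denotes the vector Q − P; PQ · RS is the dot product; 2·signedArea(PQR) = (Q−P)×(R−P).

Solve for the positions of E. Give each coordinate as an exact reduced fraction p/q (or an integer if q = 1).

E = (7/2, 4)

1. E_x = 7/2  [CA ∥ ED ∩ AD ∥ CE]
2. E_y = 4  [CA ∥ ED ∩ AD ∥ CE]
   → E = (7/2, 4)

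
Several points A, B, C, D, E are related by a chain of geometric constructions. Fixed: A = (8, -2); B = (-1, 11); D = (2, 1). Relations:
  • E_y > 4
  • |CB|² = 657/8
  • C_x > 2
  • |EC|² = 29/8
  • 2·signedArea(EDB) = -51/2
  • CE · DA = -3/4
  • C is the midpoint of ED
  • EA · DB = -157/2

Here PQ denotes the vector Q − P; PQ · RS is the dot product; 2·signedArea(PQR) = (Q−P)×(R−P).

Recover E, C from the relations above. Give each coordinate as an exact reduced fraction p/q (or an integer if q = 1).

1. E_x = 7/2  [2·signedArea(EDB) = -51/2 ∩ EA · DB = -157/2]
2. E_y = 9/2  [2·signedArea(EDB) = -51/2 ∩ EA · DB = -157/2]
   → E = (7/2, 9/2)
3. C_x = 11/4  [C is the midpoint of ED]
4. C_y = 11/4  [C is the midpoint of ED]
   → C = (11/4, 11/4)

C = (11/4, 11/4)
E = (7/2, 9/2)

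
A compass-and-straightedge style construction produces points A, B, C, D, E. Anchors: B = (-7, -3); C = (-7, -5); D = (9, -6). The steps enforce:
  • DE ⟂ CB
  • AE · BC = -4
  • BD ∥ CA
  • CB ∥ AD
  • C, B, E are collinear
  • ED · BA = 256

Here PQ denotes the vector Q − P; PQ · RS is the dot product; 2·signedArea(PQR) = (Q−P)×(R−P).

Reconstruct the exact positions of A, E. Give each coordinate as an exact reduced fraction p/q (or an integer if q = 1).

A = (9, -8)
E = (-7, -6)

1. A_x = 9  [CB ∥ AD ∩ BD ∥ CA]
2. A_y = -8  [CB ∥ AD ∩ BD ∥ CA]
   → A = (9, -8)
3. E_x = -7  [C, B, E are collinear ∩ DE ⟂ CB]
4. E_y = -6  [C, B, E are collinear ∩ DE ⟂ CB]
   → E = (-7, -6)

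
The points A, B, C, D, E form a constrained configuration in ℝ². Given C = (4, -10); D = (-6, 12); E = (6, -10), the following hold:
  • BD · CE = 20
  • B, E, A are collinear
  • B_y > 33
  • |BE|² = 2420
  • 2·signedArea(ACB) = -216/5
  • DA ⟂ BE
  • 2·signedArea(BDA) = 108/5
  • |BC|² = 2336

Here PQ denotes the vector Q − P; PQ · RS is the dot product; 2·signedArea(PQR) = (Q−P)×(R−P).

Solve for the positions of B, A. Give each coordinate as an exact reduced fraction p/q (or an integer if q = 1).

1. B_x = -16  [BD · CE = 20]
2. B_y = 34  [|BC|² = 2336]
   → B = (-16, 34)
3. A_x = -26/5  [2·signedArea(BDA) = 108/5 ∩ B, E, A are collinear]
4. A_y = 62/5  [2·signedArea(BDA) = 108/5 ∩ B, E, A are collinear]
   → A = (-26/5, 62/5)

A = (-26/5, 62/5)
B = (-16, 34)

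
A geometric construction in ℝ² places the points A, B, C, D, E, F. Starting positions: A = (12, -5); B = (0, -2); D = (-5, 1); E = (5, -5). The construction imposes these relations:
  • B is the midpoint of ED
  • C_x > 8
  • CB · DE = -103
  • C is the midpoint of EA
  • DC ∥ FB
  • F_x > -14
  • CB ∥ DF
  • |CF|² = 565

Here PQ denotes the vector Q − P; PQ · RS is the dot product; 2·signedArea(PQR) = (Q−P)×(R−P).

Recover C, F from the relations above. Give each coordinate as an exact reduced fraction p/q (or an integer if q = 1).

1. C_x = 17/2  [C is the midpoint of EA]
2. C_y = -5  [C is the midpoint of EA]
   → C = (17/2, -5)
3. F_x = -27/2  [DC ∥ FB ∩ CB ∥ DF]
4. F_y = 4  [DC ∥ FB ∩ CB ∥ DF]
   → F = (-27/2, 4)

C = (17/2, -5)
F = (-27/2, 4)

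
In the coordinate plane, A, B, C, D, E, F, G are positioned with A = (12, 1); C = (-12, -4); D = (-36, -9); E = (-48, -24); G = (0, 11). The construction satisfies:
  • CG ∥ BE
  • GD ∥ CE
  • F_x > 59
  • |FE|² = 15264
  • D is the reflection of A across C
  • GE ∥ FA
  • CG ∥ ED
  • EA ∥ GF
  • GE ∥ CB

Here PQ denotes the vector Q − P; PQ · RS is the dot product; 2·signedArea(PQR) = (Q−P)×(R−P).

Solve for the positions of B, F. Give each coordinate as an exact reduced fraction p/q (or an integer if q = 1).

1. B_x = -60  [CG ∥ BE ∩ GE ∥ CB]
2. B_y = -39  [CG ∥ BE ∩ GE ∥ CB]
   → B = (-60, -39)
3. F_x = 60  [GE ∥ FA ∩ EA ∥ GF]
4. F_y = 36  [GE ∥ FA ∩ EA ∥ GF]
   → F = (60, 36)

B = (-60, -39)
F = (60, 36)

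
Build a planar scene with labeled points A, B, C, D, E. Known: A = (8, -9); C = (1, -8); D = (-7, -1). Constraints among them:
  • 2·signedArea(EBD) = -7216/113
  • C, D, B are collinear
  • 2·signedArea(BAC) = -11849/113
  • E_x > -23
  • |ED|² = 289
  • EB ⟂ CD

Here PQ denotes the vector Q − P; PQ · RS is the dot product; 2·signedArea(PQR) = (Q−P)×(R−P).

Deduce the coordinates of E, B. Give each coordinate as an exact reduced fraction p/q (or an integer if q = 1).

B = (-2199/113, 1119/113)
E = (-22, 7)

1. B_x = -2199/113  [C, D, B are collinear ∩ 2·signedArea(BAC) = -11849/113]
2. B_y = 1119/113  [C, D, B are collinear ∩ 2·signedArea(BAC) = -11849/113]
   → B = (-2199/113, 1119/113)
3. E_x = -22  [2·signedArea(EBD) = -7216/113 ∩ EB ⟂ CD]
4. E_y = 7  [2·signedArea(EBD) = -7216/113 ∩ EB ⟂ CD]
   → E = (-22, 7)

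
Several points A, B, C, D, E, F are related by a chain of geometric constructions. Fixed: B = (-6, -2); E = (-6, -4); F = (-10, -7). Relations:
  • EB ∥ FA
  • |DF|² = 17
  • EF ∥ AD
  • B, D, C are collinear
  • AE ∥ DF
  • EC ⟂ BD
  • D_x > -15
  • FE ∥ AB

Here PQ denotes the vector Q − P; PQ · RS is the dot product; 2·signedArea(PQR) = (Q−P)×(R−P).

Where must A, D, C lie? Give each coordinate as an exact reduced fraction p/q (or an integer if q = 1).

1. A_x = -10  [FE ∥ AB ∩ EB ∥ FA]
2. A_y = -5  [FE ∥ AB ∩ EB ∥ FA]
   → A = (-10, -5)
3. D_x = -14  [AE ∥ DF ∩ EF ∥ AD]
4. D_y = -8  [AE ∥ DF ∩ EF ∥ AD]
   → D = (-14, -8)
5. C_x = -174/25  [B, D, C are collinear ∩ EC ⟂ BD]
6. C_y = -68/25  [B, D, C are collinear ∩ EC ⟂ BD]
   → C = (-174/25, -68/25)

A = (-10, -5)
C = (-174/25, -68/25)
D = (-14, -8)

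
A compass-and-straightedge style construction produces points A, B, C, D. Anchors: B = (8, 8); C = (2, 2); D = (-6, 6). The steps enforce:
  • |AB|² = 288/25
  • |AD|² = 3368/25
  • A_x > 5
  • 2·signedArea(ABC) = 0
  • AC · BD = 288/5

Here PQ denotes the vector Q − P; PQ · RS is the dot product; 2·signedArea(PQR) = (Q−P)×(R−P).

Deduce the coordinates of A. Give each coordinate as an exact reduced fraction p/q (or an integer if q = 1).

1. A_x = 28/5  [2·signedArea(ABC) = 0 ∩ AC · BD = 288/5]
2. A_y = 28/5  [2·signedArea(ABC) = 0 ∩ AC · BD = 288/5]
   → A = (28/5, 28/5)

A = (28/5, 28/5)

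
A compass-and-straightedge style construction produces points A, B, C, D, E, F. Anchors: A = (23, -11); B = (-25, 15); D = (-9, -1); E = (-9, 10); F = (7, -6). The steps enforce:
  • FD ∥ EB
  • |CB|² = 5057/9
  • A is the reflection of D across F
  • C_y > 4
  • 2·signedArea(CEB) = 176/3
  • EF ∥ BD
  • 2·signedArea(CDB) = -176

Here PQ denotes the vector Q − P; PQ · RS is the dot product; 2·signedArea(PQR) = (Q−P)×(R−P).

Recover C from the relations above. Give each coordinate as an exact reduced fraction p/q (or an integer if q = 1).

C = (-11/3, 14/3)

1. C_x = -11/3  [2·signedArea(CDB) = -176 ∩ 2·signedArea(CEB) = 176/3]
2. C_y = 14/3  [2·signedArea(CDB) = -176 ∩ 2·signedArea(CEB) = 176/3]
   → C = (-11/3, 14/3)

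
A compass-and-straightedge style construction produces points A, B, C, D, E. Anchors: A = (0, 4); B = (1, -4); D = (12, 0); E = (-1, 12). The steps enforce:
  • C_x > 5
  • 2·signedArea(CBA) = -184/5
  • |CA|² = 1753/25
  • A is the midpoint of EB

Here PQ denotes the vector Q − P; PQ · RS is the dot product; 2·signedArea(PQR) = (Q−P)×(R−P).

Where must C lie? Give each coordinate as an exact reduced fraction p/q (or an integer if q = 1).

1. C_x = 27/5  [line -8·x + -1·y + 204/5 = 0 ∩ |CA|² = 1753/25]
2. C_y = -12/5  [line -8·x + -1·y + 204/5 = 0 ∩ |CA|² = 1753/25]
   → C = (27/5, -12/5)

C = (27/5, -12/5)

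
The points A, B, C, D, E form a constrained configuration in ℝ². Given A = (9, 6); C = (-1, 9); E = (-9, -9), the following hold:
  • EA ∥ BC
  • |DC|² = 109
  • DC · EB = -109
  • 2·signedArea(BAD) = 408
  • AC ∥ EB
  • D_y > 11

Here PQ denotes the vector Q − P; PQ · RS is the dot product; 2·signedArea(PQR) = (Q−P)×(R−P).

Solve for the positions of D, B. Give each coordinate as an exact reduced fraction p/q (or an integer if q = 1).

B = (-19, -6)
D = (-11, 12)

1. B_x = -19  [EA ∥ BC ∩ AC ∥ EB]
2. B_y = -6  [EA ∥ BC ∩ AC ∥ EB]
   → B = (-19, -6)
3. D_x = -11  [DC · EB = -109 ∩ 2·signedArea(BAD) = 408]
4. D_y = 12  [DC · EB = -109 ∩ 2·signedArea(BAD) = 408]
   → D = (-11, 12)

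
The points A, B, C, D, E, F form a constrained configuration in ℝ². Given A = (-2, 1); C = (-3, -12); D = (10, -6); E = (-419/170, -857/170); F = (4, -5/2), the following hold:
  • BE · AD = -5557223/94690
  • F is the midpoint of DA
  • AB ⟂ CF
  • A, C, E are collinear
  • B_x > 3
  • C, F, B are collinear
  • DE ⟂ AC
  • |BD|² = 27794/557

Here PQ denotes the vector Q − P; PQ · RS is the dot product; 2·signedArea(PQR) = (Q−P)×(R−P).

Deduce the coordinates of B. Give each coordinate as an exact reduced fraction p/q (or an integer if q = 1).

1. B_x = 1983/557  [C, F, B are collinear ∩ AB ⟂ CF]
2. B_y = -1725/557  [C, F, B are collinear ∩ AB ⟂ CF]
   → B = (1983/557, -1725/557)

B = (1983/557, -1725/557)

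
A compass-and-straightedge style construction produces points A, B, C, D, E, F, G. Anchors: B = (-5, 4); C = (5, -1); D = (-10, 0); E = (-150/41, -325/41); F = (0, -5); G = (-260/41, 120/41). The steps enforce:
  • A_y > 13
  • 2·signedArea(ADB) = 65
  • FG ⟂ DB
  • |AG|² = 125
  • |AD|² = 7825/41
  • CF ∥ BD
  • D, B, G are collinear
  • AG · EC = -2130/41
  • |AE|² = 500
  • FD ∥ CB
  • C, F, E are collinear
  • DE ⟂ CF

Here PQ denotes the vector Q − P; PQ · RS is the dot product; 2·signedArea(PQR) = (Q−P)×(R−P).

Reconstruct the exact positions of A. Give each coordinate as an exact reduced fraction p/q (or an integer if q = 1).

A = (-370/41, 565/41)

1. A_x = -370/41  [2·signedArea(ADB) = 65 ∩ AG · EC = -2130/41]
2. A_y = 565/41  [2·signedArea(ADB) = 65 ∩ AG · EC = -2130/41]
   → A = (-370/41, 565/41)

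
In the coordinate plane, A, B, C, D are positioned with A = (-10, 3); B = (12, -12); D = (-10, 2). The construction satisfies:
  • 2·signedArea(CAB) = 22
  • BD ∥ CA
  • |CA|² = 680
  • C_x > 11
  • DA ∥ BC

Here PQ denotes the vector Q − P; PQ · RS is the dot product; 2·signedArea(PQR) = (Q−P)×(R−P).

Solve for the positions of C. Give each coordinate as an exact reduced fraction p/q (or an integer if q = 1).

1. C_x = 12  [BD ∥ CA ∩ DA ∥ BC]
2. C_y = -11  [BD ∥ CA ∩ DA ∥ BC]
   → C = (12, -11)

C = (12, -11)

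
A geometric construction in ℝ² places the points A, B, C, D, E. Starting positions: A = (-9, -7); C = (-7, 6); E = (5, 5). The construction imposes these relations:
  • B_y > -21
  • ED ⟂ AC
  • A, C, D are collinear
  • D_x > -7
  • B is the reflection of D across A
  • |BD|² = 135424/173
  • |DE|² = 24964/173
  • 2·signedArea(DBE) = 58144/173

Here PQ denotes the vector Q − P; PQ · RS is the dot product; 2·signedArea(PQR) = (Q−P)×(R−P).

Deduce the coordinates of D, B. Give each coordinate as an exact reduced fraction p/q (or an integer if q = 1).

B = (-1925/173, -3603/173)
D = (-1189/173, 1181/173)

1. D_x = -1189/173  [A, C, D are collinear ∩ ED ⟂ AC]
2. D_y = 1181/173  [A, C, D are collinear ∩ ED ⟂ AC]
   → D = (-1189/173, 1181/173)
3. B_x = -1925/173  [B is the reflection of D across A]
4. B_y = -3603/173  [B is the reflection of D across A]
   → B = (-1925/173, -3603/173)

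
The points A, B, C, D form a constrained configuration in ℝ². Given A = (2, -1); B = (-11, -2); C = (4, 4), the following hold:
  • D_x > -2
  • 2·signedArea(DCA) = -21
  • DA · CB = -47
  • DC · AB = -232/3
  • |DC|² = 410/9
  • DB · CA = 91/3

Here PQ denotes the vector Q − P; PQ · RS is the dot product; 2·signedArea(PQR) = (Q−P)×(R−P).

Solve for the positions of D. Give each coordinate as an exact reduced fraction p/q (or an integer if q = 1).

1. D_x = -5/3  [DA · CB = -47 ∩ DC · AB = -232/3]
2. D_y = 1/3  [DA · CB = -47 ∩ DC · AB = -232/3]
   → D = (-5/3, 1/3)

D = (-5/3, 1/3)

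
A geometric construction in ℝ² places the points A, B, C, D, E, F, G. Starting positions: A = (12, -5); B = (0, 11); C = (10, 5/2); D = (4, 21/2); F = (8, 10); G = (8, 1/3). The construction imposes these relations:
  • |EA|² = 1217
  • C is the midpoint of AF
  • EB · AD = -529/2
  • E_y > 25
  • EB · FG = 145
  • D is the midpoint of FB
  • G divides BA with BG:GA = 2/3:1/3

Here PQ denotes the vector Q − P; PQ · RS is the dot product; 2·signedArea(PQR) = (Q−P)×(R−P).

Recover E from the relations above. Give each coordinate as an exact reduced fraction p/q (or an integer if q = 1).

1. E_x = -4  [EB · FG = 145 ∩ EB · AD = -529/2]
2. E_y = 26  [EB · FG = 145 ∩ EB · AD = -529/2]
   → E = (-4, 26)

E = (-4, 26)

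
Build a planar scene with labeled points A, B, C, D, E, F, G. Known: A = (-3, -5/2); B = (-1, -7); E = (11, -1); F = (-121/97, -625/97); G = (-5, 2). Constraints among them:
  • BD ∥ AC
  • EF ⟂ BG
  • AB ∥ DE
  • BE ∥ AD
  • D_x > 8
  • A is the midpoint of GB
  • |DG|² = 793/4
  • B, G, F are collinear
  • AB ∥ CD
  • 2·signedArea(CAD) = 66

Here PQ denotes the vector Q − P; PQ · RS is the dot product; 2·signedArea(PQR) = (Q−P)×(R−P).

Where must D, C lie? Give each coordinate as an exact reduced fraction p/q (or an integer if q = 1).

C = (7, 8)
D = (9, 7/2)

1. D_x = 9  [AB ∥ DE ∩ BE ∥ AD]
2. D_y = 7/2  [AB ∥ DE ∩ BE ∥ AD]
   → D = (9, 7/2)
3. C_x = 7  [AB ∥ CD ∩ BD ∥ AC]
4. C_y = 8  [AB ∥ CD ∩ BD ∥ AC]
   → C = (7, 8)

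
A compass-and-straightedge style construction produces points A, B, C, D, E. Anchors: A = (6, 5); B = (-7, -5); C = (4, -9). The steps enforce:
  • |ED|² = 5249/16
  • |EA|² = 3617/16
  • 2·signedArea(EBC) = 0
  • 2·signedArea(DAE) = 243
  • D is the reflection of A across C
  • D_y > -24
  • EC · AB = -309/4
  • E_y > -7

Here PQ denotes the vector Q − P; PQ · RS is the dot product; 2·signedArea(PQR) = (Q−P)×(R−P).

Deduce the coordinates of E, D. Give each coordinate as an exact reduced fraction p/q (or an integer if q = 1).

1. E_x = -17/4  [2·signedArea(EBC) = 0 ∩ EC · AB = -309/4]
2. E_y = -6  [2·signedArea(EBC) = 0 ∩ EC · AB = -309/4]
   → E = (-17/4, -6)
3. D_x = 2  [D is the reflection of A across C]
4. D_y = -23  [D is the reflection of A across C]
   → D = (2, -23)

D = (2, -23)
E = (-17/4, -6)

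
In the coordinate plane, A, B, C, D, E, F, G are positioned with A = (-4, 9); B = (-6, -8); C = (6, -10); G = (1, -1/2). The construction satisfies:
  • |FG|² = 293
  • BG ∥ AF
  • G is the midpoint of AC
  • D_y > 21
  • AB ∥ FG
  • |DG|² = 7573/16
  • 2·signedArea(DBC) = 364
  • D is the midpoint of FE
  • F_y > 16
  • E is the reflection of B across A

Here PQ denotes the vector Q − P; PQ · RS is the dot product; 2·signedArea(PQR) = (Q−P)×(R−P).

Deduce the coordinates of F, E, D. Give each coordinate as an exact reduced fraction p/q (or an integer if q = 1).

D = (1/2, 85/4)
E = (-2, 26)
F = (3, 33/2)

1. F_x = 3  [AB ∥ FG ∩ BG ∥ AF]
2. F_y = 33/2  [AB ∥ FG ∩ BG ∥ AF]
   → F = (3, 33/2)
3. E_x = -2  [E is the reflection of B across A]
4. E_y = 26  [E is the reflection of B across A]
   → E = (-2, 26)
5. D_x = 1/2  [D is the midpoint of FE]
6. D_y = 85/4  [D is the midpoint of FE]
   → D = (1/2, 85/4)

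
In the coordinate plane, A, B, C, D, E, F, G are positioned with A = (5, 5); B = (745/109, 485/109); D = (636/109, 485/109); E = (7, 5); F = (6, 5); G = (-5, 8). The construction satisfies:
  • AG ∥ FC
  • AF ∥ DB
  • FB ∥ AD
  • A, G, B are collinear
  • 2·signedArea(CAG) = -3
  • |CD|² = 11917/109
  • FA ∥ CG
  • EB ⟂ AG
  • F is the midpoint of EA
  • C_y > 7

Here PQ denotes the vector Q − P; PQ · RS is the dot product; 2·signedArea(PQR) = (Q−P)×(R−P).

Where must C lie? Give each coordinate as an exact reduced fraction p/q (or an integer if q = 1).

1. C_x = -4  [FA ∥ CG ∩ AG ∥ FC]
2. C_y = 8  [FA ∥ CG ∩ AG ∥ FC]
   → C = (-4, 8)

C = (-4, 8)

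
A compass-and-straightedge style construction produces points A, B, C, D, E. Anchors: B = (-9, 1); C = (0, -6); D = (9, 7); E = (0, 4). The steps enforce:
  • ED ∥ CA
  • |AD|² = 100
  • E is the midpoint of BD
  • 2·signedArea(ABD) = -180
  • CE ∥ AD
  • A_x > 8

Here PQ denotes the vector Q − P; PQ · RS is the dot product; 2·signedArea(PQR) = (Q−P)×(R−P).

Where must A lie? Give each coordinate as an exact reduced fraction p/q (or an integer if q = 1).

1. A_x = 9  [CE ∥ AD ∩ ED ∥ CA]
2. A_y = -3  [CE ∥ AD ∩ ED ∥ CA]
   → A = (9, -3)

A = (9, -3)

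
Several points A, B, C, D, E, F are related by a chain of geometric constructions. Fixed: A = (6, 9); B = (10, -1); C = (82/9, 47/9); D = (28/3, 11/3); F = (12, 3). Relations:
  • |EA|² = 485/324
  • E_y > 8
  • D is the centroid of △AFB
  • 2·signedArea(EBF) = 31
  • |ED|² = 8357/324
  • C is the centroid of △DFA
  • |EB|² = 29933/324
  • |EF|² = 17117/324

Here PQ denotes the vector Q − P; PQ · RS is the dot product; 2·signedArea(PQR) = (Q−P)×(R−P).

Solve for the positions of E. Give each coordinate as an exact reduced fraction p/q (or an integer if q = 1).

1. E_x = 61/9  [line -4·x + 2·y + 11 = 0 ∩ |EB|² = 29933/324]
2. E_y = 145/18  [line -4·x + 2·y + 11 = 0 ∩ |EB|² = 29933/324]
   → E = (61/9, 145/18)

E = (61/9, 145/18)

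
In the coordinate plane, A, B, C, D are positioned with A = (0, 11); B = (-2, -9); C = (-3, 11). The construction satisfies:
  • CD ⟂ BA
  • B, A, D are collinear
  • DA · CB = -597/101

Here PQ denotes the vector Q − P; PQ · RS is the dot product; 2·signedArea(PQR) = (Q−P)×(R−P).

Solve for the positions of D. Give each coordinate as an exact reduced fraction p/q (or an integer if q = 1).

1. D_x = -3/101  [B, A, D are collinear ∩ CD ⟂ BA]
2. D_y = 1081/101  [B, A, D are collinear ∩ CD ⟂ BA]
   → D = (-3/101, 1081/101)

D = (-3/101, 1081/101)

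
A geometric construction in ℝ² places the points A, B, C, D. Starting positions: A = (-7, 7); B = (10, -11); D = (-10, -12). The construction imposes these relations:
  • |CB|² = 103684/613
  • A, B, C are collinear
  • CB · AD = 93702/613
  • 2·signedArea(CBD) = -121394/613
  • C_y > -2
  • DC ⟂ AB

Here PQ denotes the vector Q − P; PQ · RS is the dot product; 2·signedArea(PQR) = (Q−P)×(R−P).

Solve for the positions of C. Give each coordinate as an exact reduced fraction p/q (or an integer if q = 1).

1. C_x = 656/613  [A, B, C are collinear ∩ DC ⟂ AB]
2. C_y = -947/613  [A, B, C are collinear ∩ DC ⟂ AB]
   → C = (656/613, -947/613)

C = (656/613, -947/613)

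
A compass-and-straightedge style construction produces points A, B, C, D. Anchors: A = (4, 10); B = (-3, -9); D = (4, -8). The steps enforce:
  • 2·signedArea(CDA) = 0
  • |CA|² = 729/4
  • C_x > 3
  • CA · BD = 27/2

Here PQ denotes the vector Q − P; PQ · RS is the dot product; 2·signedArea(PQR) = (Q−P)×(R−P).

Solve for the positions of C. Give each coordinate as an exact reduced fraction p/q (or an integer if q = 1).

1. C_x = 4  [2·signedArea(CDA) = 0 ∩ CA · BD = 27/2]
2. C_y = -7/2  [2·signedArea(CDA) = 0 ∩ CA · BD = 27/2]
   → C = (4, -7/2)

C = (4, -7/2)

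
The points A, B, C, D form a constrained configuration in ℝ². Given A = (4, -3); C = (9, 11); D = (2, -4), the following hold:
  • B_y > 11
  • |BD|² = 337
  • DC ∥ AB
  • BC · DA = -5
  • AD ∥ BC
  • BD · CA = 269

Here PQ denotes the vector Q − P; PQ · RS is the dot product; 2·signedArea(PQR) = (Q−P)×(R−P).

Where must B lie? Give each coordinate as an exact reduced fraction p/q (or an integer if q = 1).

1. B_x = 11  [AD ∥ BC ∩ DC ∥ AB]
2. B_y = 12  [AD ∥ BC ∩ DC ∥ AB]
   → B = (11, 12)

B = (11, 12)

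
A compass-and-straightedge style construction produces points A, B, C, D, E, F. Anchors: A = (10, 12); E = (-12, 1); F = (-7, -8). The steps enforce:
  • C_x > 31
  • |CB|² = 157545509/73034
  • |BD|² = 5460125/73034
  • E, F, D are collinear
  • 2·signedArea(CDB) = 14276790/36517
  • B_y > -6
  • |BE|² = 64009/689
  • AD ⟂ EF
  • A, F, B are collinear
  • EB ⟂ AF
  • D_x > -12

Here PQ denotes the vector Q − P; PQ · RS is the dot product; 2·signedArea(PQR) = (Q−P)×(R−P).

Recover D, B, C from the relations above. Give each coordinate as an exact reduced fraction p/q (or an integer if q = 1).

B = (-3208/689, -3612/689)
C = (3337/106, 2537/106)
D = (-1217/106, 7/106)

1. D_x = -1217/106  [E, F, D are collinear ∩ AD ⟂ EF]
2. D_y = 7/106  [E, F, D are collinear ∩ AD ⟂ EF]
   → D = (-1217/106, 7/106)
3. B_x = -3208/689  [A, F, B are collinear ∩ EB ⟂ AF]
4. B_y = -3612/689  [A, F, B are collinear ∩ EB ⟂ AF]
   → B = (-3208/689, -3612/689)
5. C_x = 3337/106  [line 7315/1378·x + 9405/1378·y + -12067660/36517 = 0 ∩ |CB|² = 157545509/73034]
6. C_y = 2537/106  [line 7315/1378·x + 9405/1378·y + -12067660/36517 = 0 ∩ |CB|² = 157545509/73034]
   → C = (3337/106, 2537/106)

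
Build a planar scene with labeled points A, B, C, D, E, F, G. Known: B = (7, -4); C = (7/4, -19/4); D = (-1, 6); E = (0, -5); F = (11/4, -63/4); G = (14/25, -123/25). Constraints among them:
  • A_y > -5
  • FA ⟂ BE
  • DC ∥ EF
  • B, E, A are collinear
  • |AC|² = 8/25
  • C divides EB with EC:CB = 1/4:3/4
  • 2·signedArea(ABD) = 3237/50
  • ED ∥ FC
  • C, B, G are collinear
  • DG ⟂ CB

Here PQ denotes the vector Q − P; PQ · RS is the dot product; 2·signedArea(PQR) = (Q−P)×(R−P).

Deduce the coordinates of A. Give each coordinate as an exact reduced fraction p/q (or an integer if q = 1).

1. A_x = 119/100  [B, E, A are collinear ∩ FA ⟂ BE]
2. A_y = -483/100  [B, E, A are collinear ∩ FA ⟂ BE]
   → A = (119/100, -483/100)

A = (119/100, -483/100)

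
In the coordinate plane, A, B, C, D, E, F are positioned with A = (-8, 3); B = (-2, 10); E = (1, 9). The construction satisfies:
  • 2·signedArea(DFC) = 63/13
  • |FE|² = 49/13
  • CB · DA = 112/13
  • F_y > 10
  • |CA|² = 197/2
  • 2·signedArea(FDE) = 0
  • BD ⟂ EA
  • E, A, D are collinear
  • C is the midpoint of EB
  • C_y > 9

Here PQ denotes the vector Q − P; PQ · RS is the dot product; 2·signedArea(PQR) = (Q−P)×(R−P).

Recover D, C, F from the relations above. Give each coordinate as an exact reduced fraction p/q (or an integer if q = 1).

C = (-1/2, 19/2)
D = (-8/13, 103/13)
F = (34/13, 131/13)

1. D_x = -8/13  [E, A, D are collinear ∩ BD ⟂ EA]
2. D_y = 103/13  [E, A, D are collinear ∩ BD ⟂ EA]
   → D = (-8/13, 103/13)
3. C_x = -1/2  [C is the midpoint of EB]
4. C_y = 19/2  [C is the midpoint of EB]
   → C = (-1/2, 19/2)
5. F_x = 34/13  [2·signedArea(FDE) = 0 ∩ 2·signedArea(DFC) = 63/13]
6. F_y = 131/13  [2·signedArea(FDE) = 0 ∩ 2·signedArea(DFC) = 63/13]
   → F = (34/13, 131/13)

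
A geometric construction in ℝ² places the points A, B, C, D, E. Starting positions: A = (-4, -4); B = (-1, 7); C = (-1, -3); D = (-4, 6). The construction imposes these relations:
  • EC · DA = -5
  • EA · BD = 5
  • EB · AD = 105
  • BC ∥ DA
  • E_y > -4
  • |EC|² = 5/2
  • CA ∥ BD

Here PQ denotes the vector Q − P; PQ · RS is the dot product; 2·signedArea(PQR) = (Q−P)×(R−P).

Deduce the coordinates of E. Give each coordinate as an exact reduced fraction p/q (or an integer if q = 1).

E = (-5/2, -7/2)

1. E_x = -5/2  [EA · BD = 5 ∩ EC · DA = -5]
2. E_y = -7/2  [EA · BD = 5 ∩ EC · DA = -5]
   → E = (-5/2, -7/2)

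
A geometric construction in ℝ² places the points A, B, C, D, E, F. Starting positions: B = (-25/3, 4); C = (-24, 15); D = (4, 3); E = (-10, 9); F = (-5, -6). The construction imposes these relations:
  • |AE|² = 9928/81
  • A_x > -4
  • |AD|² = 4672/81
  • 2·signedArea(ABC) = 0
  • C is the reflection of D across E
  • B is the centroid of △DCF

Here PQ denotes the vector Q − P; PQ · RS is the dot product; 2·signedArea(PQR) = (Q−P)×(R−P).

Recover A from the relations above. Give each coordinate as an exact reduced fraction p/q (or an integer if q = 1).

A = (-28/9, 1/3)

1. A_x = -28/9  [line -11·x + -47/3·y + -29 = 0 ∩ |AE|² = 9928/81]
2. A_y = 1/3  [line -11·x + -47/3·y + -29 = 0 ∩ |AE|² = 9928/81]
   → A = (-28/9, 1/3)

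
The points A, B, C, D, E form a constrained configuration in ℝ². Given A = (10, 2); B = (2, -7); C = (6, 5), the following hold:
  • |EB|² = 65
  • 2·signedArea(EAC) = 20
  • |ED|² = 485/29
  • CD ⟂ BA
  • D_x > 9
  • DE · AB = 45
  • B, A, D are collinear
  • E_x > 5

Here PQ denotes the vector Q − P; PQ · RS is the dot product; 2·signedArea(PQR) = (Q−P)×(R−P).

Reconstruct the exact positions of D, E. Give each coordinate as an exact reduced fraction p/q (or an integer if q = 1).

1. D_x = 282/29  [B, A, D are collinear ∩ CD ⟂ BA]
2. D_y = 49/29  [B, A, D are collinear ∩ CD ⟂ BA]
   → D = (282/29, 49/29)
3. E_x = 6  [2·signedArea(EAC) = 20 ∩ DE · AB = 45]
4. E_y = 0  [2·signedArea(EAC) = 20 ∩ DE · AB = 45]
   → E = (6, 0)

D = (282/29, 49/29)
E = (6, 0)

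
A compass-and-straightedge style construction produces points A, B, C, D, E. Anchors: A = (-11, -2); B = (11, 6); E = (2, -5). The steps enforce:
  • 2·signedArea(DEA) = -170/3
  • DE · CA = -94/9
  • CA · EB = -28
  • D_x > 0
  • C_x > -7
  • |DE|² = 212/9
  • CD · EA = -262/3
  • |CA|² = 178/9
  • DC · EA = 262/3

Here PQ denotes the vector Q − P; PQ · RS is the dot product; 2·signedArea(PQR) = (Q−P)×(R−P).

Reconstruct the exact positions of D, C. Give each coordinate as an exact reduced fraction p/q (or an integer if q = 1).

1. C_x = -20/3  [line -9·x + -11·y + -93 = 0 ∩ |CA|² = 178/9]
2. C_y = -3  [line -9·x + -11·y + -93 = 0 ∩ |CA|² = 178/9]
   → C = (-20/3, -3)
3. D_x = 2/3  [DE · CA = -94/9 ∩ 2·signedArea(DEA) = -170/3]
4. D_y = -1/3  [DE · CA = -94/9 ∩ 2·signedArea(DEA) = -170/3]
   → D = (2/3, -1/3)

C = (-20/3, -3)
D = (2/3, -1/3)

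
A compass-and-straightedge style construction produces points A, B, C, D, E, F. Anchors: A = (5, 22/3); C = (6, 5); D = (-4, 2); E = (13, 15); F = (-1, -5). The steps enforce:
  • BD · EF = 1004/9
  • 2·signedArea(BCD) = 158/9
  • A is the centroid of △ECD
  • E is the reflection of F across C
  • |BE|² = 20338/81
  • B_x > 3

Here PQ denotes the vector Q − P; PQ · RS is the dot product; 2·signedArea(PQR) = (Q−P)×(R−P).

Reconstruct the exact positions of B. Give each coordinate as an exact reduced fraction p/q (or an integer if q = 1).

B = (10/3, 22/9)

1. B_x = 10/3  [2·signedArea(BCD) = 158/9 ∩ BD · EF = 1004/9]
2. B_y = 22/9  [2·signedArea(BCD) = 158/9 ∩ BD · EF = 1004/9]
   → B = (10/3, 22/9)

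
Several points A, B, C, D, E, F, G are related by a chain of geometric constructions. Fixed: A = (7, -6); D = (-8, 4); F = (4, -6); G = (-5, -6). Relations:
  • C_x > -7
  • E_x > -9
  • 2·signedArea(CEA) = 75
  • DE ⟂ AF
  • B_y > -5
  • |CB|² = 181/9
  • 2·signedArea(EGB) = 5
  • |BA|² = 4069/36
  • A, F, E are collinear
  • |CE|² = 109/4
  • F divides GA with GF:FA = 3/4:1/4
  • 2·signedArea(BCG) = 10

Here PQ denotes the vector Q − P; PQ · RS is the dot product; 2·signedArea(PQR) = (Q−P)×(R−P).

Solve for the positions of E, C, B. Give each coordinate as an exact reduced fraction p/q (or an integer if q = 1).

1. E_x = -8  [A, F, E are collinear ∩ DE ⟂ AF]
2. E_y = -6  [A, F, E are collinear ∩ DE ⟂ AF]
   → E = (-8, -6)
3. C_y = -1  [2·signedArea(CEA) = 75]
4. C_x = -13/2  [|CE|² = 109/4]
   → C = (-13/2, -1)
5. B_x = -7/2  [2·signedArea(BCG) = 10 ∩ 2·signedArea(EGB) = 5]
6. B_y = -13/3  [2·signedArea(BCG) = 10 ∩ 2·signedArea(EGB) = 5]
   → B = (-7/2, -13/3)

B = (-7/2, -13/3)
C = (-13/2, -1)
E = (-8, -6)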